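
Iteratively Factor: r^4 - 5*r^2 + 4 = (r + 1)*(r^3 - r^2 - 4*r + 4) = (r - 1)*(r + 1)*(r^2 - 4) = (r - 1)*(r + 1)*(r + 2)*(r - 2)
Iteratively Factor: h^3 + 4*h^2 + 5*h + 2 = (h + 1)*(h^2 + 3*h + 2) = (h + 1)^2*(h + 2)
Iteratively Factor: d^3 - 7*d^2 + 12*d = (d)*(d^2 - 7*d + 12) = d*(d - 3)*(d - 4)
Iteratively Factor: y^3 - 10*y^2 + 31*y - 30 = (y - 5)*(y^2 - 5*y + 6) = (y - 5)*(y - 2)*(y - 3)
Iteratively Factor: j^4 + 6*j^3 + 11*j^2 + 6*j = (j + 2)*(j^3 + 4*j^2 + 3*j) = j*(j + 2)*(j^2 + 4*j + 3) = j*(j + 2)*(j + 3)*(j + 1)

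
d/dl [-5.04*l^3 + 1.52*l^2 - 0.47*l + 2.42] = -15.12*l^2 + 3.04*l - 0.47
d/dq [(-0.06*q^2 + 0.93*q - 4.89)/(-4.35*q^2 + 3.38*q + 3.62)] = (3.8427*q^2 - 42.9774*q + 19.8948)/(18.9225*q^4 - 29.406*q^3 - 20.0696*q^2 + 24.4712*q + 13.1044)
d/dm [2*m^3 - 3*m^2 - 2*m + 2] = 6*m^2 - 6*m - 2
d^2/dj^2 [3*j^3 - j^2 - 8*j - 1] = 18*j - 2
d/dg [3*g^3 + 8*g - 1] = 9*g^2 + 8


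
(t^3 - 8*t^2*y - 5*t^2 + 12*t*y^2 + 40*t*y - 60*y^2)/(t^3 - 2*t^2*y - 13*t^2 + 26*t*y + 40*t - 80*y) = (t - 6*y)/(t - 8)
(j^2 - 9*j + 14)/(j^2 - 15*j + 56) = (j - 2)/(j - 8)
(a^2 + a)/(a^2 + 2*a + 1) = a/(a + 1)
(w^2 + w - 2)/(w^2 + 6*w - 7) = (w + 2)/(w + 7)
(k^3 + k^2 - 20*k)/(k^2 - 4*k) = k + 5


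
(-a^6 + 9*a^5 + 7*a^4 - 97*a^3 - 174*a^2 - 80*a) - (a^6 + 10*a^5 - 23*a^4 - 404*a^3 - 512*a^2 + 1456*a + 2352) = -2*a^6 - a^5 + 30*a^4 + 307*a^3 + 338*a^2 - 1536*a - 2352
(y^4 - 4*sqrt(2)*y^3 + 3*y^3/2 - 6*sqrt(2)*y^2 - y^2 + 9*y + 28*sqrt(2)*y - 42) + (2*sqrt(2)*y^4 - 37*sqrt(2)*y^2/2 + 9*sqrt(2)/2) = y^4 + 2*sqrt(2)*y^4 - 4*sqrt(2)*y^3 + 3*y^3/2 - 49*sqrt(2)*y^2/2 - y^2 + 9*y + 28*sqrt(2)*y - 42 + 9*sqrt(2)/2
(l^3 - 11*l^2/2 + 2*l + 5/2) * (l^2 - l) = l^5 - 13*l^4/2 + 15*l^3/2 + l^2/2 - 5*l/2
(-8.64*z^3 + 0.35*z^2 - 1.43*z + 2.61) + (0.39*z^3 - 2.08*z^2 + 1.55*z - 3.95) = -8.25*z^3 - 1.73*z^2 + 0.12*z - 1.34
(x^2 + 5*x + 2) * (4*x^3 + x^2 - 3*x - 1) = 4*x^5 + 21*x^4 + 10*x^3 - 14*x^2 - 11*x - 2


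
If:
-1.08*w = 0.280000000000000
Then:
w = -0.26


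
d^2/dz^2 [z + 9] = 0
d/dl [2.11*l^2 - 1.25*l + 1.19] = 4.22*l - 1.25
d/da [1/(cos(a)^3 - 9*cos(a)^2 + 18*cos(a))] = 3*(sin(a) + 6*sin(a)/cos(a)^2 - 6*tan(a))/((cos(a) - 6)^2*(cos(a) - 3)^2)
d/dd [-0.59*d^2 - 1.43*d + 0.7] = -1.18*d - 1.43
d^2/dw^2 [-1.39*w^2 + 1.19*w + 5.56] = -2.78000000000000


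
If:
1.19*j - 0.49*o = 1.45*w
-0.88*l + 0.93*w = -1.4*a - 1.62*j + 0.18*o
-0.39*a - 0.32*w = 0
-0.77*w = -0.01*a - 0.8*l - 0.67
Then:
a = -0.82051282051282*w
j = 0.458289094158659*w - 0.623067632850242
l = 0.97275641025641*w - 0.8375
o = -1.84619587336979*w - 1.51316425120773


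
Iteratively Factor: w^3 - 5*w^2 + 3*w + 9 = (w - 3)*(w^2 - 2*w - 3) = (w - 3)*(w + 1)*(w - 3)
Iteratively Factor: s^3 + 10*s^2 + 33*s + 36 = (s + 3)*(s^2 + 7*s + 12) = (s + 3)*(s + 4)*(s + 3)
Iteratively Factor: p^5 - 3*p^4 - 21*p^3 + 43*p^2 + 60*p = (p - 3)*(p^4 - 21*p^2 - 20*p) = (p - 3)*(p + 1)*(p^3 - p^2 - 20*p) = (p - 5)*(p - 3)*(p + 1)*(p^2 + 4*p) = (p - 5)*(p - 3)*(p + 1)*(p + 4)*(p)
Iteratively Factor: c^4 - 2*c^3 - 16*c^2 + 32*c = (c - 2)*(c^3 - 16*c) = c*(c - 2)*(c^2 - 16) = c*(c - 4)*(c - 2)*(c + 4)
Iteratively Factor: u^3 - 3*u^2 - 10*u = (u - 5)*(u^2 + 2*u) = (u - 5)*(u + 2)*(u)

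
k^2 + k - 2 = (k - 1)*(k + 2)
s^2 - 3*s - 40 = (s - 8)*(s + 5)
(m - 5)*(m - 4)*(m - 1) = m^3 - 10*m^2 + 29*m - 20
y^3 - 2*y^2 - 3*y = y*(y - 3)*(y + 1)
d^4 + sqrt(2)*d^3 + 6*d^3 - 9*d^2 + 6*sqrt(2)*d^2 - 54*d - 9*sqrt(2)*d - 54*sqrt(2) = (d - 3)*(d + 3)*(d + 6)*(d + sqrt(2))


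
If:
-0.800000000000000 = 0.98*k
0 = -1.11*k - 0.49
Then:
No Solution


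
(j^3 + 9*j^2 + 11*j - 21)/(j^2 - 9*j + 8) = (j^2 + 10*j + 21)/(j - 8)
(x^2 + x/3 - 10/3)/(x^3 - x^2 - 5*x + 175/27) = 9*(x + 2)/(9*x^2 + 6*x - 35)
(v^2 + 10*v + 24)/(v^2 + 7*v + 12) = (v + 6)/(v + 3)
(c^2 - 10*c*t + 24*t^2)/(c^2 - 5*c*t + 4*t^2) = (-c + 6*t)/(-c + t)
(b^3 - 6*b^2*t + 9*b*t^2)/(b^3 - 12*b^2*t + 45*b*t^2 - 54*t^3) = b/(b - 6*t)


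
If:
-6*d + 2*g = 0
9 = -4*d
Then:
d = -9/4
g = -27/4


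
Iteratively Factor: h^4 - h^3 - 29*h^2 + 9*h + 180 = (h + 4)*(h^3 - 5*h^2 - 9*h + 45) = (h - 5)*(h + 4)*(h^2 - 9) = (h - 5)*(h - 3)*(h + 4)*(h + 3)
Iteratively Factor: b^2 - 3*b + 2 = (b - 1)*(b - 2)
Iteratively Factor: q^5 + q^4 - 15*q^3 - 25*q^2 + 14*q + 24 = (q - 4)*(q^4 + 5*q^3 + 5*q^2 - 5*q - 6) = (q - 4)*(q + 3)*(q^3 + 2*q^2 - q - 2) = (q - 4)*(q + 1)*(q + 3)*(q^2 + q - 2) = (q - 4)*(q + 1)*(q + 2)*(q + 3)*(q - 1)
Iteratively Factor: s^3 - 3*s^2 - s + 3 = (s - 1)*(s^2 - 2*s - 3) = (s - 1)*(s + 1)*(s - 3)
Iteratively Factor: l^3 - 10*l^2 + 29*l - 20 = (l - 4)*(l^2 - 6*l + 5) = (l - 4)*(l - 1)*(l - 5)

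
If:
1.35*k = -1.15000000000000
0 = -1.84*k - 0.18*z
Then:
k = -0.85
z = 8.71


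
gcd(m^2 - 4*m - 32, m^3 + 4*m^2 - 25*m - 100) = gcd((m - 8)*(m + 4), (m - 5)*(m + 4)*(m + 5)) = m + 4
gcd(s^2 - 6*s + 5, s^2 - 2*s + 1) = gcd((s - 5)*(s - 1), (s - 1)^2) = s - 1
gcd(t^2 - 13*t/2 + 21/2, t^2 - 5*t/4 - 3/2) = 1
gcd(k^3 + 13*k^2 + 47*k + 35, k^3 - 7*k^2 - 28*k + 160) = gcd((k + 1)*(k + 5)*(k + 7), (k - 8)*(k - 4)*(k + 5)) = k + 5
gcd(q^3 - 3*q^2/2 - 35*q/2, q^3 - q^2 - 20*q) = q^2 - 5*q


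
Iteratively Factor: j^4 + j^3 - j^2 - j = (j - 1)*(j^3 + 2*j^2 + j) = (j - 1)*(j + 1)*(j^2 + j) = j*(j - 1)*(j + 1)*(j + 1)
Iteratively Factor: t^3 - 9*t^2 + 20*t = (t)*(t^2 - 9*t + 20) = t*(t - 5)*(t - 4)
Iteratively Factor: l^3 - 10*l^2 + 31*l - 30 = (l - 5)*(l^2 - 5*l + 6) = (l - 5)*(l - 2)*(l - 3)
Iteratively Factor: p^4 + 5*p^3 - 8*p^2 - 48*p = (p + 4)*(p^3 + p^2 - 12*p) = (p + 4)^2*(p^2 - 3*p) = p*(p + 4)^2*(p - 3)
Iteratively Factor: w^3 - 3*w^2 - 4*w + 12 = (w - 2)*(w^2 - w - 6) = (w - 2)*(w + 2)*(w - 3)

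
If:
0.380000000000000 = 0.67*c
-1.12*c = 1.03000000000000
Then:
No Solution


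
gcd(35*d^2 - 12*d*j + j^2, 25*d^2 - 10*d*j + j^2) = 5*d - j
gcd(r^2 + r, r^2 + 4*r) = r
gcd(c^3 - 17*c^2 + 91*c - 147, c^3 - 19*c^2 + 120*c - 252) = c - 7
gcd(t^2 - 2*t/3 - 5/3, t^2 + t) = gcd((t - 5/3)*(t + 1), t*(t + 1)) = t + 1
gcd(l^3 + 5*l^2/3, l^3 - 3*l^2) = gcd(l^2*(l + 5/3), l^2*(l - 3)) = l^2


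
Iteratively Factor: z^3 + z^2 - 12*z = (z - 3)*(z^2 + 4*z) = z*(z - 3)*(z + 4)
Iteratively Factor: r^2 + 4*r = (r)*(r + 4)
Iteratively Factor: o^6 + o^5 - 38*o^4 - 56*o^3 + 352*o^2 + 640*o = (o + 4)*(o^5 - 3*o^4 - 26*o^3 + 48*o^2 + 160*o) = (o + 2)*(o + 4)*(o^4 - 5*o^3 - 16*o^2 + 80*o) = (o + 2)*(o + 4)^2*(o^3 - 9*o^2 + 20*o) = (o - 5)*(o + 2)*(o + 4)^2*(o^2 - 4*o) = (o - 5)*(o - 4)*(o + 2)*(o + 4)^2*(o)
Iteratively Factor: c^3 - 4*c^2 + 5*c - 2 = (c - 2)*(c^2 - 2*c + 1) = (c - 2)*(c - 1)*(c - 1)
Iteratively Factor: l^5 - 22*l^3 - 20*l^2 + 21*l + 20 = (l + 1)*(l^4 - l^3 - 21*l^2 + l + 20) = (l - 1)*(l + 1)*(l^3 - 21*l - 20) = (l - 5)*(l - 1)*(l + 1)*(l^2 + 5*l + 4) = (l - 5)*(l - 1)*(l + 1)^2*(l + 4)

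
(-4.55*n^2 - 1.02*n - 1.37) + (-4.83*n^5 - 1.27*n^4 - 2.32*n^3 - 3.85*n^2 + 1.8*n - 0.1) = -4.83*n^5 - 1.27*n^4 - 2.32*n^3 - 8.4*n^2 + 0.78*n - 1.47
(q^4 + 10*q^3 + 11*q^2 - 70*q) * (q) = q^5 + 10*q^4 + 11*q^3 - 70*q^2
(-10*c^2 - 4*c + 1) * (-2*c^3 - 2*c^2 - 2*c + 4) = 20*c^5 + 28*c^4 + 26*c^3 - 34*c^2 - 18*c + 4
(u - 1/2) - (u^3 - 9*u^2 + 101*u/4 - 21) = -u^3 + 9*u^2 - 97*u/4 + 41/2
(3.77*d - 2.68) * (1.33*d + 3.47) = 5.0141*d^2 + 9.5175*d - 9.2996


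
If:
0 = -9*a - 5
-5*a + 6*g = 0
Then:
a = -5/9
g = -25/54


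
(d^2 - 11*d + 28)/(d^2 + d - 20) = (d - 7)/(d + 5)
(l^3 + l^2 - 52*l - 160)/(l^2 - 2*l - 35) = (l^2 - 4*l - 32)/(l - 7)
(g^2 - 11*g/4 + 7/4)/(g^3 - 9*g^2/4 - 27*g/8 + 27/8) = 2*(4*g^2 - 11*g + 7)/(8*g^3 - 18*g^2 - 27*g + 27)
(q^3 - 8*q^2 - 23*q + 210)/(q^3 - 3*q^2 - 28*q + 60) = (q - 7)/(q - 2)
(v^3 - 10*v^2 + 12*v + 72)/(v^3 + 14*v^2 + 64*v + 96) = (v^3 - 10*v^2 + 12*v + 72)/(v^3 + 14*v^2 + 64*v + 96)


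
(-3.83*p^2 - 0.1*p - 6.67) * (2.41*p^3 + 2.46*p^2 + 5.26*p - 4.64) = -9.2303*p^5 - 9.6628*p^4 - 36.4665*p^3 + 0.837*p^2 - 34.6202*p + 30.9488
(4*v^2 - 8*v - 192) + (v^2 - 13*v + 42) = 5*v^2 - 21*v - 150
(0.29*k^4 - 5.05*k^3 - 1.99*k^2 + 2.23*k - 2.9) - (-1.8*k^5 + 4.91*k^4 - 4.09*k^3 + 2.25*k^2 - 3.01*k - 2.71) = 1.8*k^5 - 4.62*k^4 - 0.96*k^3 - 4.24*k^2 + 5.24*k - 0.19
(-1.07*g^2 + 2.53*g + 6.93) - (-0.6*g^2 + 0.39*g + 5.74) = -0.47*g^2 + 2.14*g + 1.19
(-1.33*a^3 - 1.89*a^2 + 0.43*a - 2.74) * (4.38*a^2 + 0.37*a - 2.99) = -5.8254*a^5 - 8.7703*a^4 + 5.1608*a^3 - 6.191*a^2 - 2.2995*a + 8.1926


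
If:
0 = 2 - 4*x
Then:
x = 1/2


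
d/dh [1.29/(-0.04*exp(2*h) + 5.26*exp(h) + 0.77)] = (0.1032*exp(h) - 6.7854)*exp(h)/(-0.04*exp(2*h) + 5.26*exp(h) + 0.77)^2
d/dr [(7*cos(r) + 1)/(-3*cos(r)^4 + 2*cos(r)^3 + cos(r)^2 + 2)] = (-63*(1 - cos(2*r))^2/4 + 14*cos(r) - 113*cos(2*r)/2 + 4*cos(3*r) - 15/2)*sin(r)/(-3*cos(r)^4 + 2*cos(r)^3 + cos(r)^2 + 2)^2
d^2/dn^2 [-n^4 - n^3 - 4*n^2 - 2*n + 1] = -12*n^2 - 6*n - 8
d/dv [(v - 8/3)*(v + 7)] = 2*v + 13/3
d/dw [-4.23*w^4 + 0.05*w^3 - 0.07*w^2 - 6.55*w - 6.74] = -16.92*w^3 + 0.15*w^2 - 0.14*w - 6.55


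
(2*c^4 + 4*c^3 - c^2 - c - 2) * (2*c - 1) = 4*c^5 + 6*c^4 - 6*c^3 - c^2 - 3*c + 2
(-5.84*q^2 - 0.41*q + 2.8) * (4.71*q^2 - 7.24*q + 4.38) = -27.5064*q^4 + 40.3505*q^3 - 9.4228*q^2 - 22.0678*q + 12.264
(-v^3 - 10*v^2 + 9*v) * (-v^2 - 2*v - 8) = v^5 + 12*v^4 + 19*v^3 + 62*v^2 - 72*v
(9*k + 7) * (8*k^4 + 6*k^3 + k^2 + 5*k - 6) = 72*k^5 + 110*k^4 + 51*k^3 + 52*k^2 - 19*k - 42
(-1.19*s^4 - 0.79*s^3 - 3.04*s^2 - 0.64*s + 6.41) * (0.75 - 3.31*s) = 3.9389*s^5 + 1.7224*s^4 + 9.4699*s^3 - 0.1616*s^2 - 21.6971*s + 4.8075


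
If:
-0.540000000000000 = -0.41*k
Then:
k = 1.32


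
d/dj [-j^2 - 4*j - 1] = -2*j - 4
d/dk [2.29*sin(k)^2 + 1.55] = 2.29*sin(2*k)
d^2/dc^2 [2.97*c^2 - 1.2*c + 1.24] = 5.94000000000000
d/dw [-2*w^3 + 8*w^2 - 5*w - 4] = -6*w^2 + 16*w - 5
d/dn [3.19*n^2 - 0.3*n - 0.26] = 6.38*n - 0.3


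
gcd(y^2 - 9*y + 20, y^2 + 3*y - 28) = y - 4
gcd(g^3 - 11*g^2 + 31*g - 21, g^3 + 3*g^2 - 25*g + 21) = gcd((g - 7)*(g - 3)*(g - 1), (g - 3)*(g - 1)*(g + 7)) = g^2 - 4*g + 3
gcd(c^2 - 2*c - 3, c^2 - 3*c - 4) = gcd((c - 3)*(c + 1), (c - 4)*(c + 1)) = c + 1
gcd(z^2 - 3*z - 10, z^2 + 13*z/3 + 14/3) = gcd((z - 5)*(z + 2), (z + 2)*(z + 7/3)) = z + 2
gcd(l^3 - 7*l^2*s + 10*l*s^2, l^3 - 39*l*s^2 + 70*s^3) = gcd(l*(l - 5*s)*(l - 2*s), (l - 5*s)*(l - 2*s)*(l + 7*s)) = l^2 - 7*l*s + 10*s^2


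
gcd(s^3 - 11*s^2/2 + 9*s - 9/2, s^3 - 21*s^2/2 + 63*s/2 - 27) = s^2 - 9*s/2 + 9/2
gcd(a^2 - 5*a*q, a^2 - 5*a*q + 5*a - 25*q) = -a + 5*q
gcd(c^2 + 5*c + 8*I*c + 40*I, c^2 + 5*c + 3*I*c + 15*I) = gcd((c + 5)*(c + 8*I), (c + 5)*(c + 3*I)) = c + 5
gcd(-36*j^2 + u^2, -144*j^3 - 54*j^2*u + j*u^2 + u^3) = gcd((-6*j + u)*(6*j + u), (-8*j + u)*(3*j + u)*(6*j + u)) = 6*j + u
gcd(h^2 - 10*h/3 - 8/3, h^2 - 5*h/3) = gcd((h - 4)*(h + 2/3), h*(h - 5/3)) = 1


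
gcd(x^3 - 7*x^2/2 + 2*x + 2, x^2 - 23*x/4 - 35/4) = 1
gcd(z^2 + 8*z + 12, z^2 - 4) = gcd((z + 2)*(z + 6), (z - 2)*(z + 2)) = z + 2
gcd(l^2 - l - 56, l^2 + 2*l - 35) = l + 7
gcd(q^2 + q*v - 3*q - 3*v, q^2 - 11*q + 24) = q - 3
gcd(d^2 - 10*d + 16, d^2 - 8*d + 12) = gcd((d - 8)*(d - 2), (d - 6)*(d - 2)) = d - 2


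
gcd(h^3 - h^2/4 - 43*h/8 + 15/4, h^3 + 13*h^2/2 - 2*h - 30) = h^2 + h/2 - 5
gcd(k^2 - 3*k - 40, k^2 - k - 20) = 1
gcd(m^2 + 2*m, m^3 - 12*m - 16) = m + 2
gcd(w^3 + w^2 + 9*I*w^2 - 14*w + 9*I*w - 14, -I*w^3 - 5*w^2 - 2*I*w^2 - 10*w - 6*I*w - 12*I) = 1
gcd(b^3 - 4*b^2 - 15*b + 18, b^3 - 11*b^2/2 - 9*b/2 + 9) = b^2 - 7*b + 6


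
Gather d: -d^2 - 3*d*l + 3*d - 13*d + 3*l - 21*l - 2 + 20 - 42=-d^2 + d*(-3*l - 10) - 18*l - 24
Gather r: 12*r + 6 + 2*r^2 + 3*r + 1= 2*r^2 + 15*r + 7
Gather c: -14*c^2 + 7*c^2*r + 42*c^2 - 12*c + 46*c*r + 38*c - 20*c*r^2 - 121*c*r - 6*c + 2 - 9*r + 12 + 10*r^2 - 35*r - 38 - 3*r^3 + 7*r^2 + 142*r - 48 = c^2*(7*r + 28) + c*(-20*r^2 - 75*r + 20) - 3*r^3 + 17*r^2 + 98*r - 72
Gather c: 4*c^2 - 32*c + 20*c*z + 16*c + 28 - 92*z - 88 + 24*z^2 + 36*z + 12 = 4*c^2 + c*(20*z - 16) + 24*z^2 - 56*z - 48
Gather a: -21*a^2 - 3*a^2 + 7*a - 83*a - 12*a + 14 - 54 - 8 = -24*a^2 - 88*a - 48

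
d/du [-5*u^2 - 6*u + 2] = -10*u - 6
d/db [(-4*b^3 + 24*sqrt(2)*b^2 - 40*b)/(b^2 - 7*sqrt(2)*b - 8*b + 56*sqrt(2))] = 4*(-b*(-2*b + 8 + 7*sqrt(2))*(b^2 - 6*sqrt(2)*b + 10) + (-3*b^2 + 12*sqrt(2)*b - 10)*(b^2 - 7*sqrt(2)*b - 8*b + 56*sqrt(2)))/(b^2 - 7*sqrt(2)*b - 8*b + 56*sqrt(2))^2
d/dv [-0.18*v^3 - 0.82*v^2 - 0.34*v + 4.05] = -0.54*v^2 - 1.64*v - 0.34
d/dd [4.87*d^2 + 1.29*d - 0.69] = 9.74*d + 1.29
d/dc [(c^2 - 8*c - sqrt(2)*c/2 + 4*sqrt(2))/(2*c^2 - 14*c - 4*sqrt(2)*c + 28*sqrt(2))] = (-3*sqrt(2)*c^2 + 2*c^2 + 40*sqrt(2)*c - 168*sqrt(2) + 4)/(4*(c^4 - 14*c^3 - 4*sqrt(2)*c^3 + 57*c^2 + 56*sqrt(2)*c^2 - 196*sqrt(2)*c - 112*c + 392))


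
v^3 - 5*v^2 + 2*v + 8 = (v - 4)*(v - 2)*(v + 1)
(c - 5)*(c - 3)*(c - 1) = c^3 - 9*c^2 + 23*c - 15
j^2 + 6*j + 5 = (j + 1)*(j + 5)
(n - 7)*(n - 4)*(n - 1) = n^3 - 12*n^2 + 39*n - 28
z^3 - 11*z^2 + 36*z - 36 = (z - 6)*(z - 3)*(z - 2)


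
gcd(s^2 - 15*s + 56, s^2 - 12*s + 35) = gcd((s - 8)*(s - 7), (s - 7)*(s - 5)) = s - 7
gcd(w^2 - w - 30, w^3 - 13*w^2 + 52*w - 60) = w - 6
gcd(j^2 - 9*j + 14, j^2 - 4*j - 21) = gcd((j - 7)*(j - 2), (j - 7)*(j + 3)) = j - 7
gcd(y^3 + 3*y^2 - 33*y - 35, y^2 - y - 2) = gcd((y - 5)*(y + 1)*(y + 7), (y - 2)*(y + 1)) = y + 1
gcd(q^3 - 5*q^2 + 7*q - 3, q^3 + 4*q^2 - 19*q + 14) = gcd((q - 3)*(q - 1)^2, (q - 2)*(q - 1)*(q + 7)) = q - 1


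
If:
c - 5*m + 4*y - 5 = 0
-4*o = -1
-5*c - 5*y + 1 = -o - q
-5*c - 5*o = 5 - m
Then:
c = y/6 - 145/96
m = 5*y/6 - 125/96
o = 1/4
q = 35*y/6 - 845/96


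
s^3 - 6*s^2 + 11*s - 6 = (s - 3)*(s - 2)*(s - 1)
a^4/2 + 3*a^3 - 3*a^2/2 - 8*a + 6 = (a/2 + 1)*(a - 1)^2*(a + 6)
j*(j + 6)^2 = j^3 + 12*j^2 + 36*j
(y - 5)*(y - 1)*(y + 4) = y^3 - 2*y^2 - 19*y + 20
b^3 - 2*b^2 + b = b*(b - 1)^2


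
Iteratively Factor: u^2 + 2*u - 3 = (u + 3)*(u - 1)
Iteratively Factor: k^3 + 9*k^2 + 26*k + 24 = (k + 2)*(k^2 + 7*k + 12) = (k + 2)*(k + 3)*(k + 4)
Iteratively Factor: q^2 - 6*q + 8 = (q - 4)*(q - 2)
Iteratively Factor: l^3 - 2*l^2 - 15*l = (l - 5)*(l^2 + 3*l) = l*(l - 5)*(l + 3)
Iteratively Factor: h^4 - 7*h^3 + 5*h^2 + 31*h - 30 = (h - 3)*(h^3 - 4*h^2 - 7*h + 10) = (h - 3)*(h - 1)*(h^2 - 3*h - 10) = (h - 3)*(h - 1)*(h + 2)*(h - 5)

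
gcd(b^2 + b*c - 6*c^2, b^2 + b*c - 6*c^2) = b^2 + b*c - 6*c^2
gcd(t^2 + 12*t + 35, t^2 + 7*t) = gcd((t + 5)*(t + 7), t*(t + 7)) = t + 7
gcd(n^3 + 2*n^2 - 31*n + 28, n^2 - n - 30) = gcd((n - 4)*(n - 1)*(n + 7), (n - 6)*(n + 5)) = 1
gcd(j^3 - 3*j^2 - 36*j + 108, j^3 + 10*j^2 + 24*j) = j + 6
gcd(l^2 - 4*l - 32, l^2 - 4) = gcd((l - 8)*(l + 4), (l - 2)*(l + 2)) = 1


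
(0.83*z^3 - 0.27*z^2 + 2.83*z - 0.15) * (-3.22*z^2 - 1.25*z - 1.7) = -2.6726*z^5 - 0.1681*z^4 - 10.1861*z^3 - 2.5955*z^2 - 4.6235*z + 0.255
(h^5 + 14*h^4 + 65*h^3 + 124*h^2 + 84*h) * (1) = h^5 + 14*h^4 + 65*h^3 + 124*h^2 + 84*h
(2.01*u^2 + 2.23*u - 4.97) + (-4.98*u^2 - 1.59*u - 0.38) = -2.97*u^2 + 0.64*u - 5.35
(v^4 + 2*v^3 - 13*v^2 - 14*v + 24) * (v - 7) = v^5 - 5*v^4 - 27*v^3 + 77*v^2 + 122*v - 168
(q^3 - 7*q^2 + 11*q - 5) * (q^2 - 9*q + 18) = q^5 - 16*q^4 + 92*q^3 - 230*q^2 + 243*q - 90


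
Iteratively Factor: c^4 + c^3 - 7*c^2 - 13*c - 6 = (c + 2)*(c^3 - c^2 - 5*c - 3) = (c + 1)*(c + 2)*(c^2 - 2*c - 3) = (c - 3)*(c + 1)*(c + 2)*(c + 1)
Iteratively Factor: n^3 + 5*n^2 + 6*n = (n + 2)*(n^2 + 3*n) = (n + 2)*(n + 3)*(n)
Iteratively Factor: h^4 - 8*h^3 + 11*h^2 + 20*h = (h - 4)*(h^3 - 4*h^2 - 5*h) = (h - 4)*(h + 1)*(h^2 - 5*h) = (h - 5)*(h - 4)*(h + 1)*(h)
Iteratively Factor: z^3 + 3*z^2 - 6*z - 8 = (z - 2)*(z^2 + 5*z + 4) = (z - 2)*(z + 1)*(z + 4)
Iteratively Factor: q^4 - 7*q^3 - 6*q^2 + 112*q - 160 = (q + 4)*(q^3 - 11*q^2 + 38*q - 40) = (q - 2)*(q + 4)*(q^2 - 9*q + 20) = (q - 4)*(q - 2)*(q + 4)*(q - 5)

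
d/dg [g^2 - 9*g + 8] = 2*g - 9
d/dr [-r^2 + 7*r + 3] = 7 - 2*r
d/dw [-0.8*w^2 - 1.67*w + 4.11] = -1.6*w - 1.67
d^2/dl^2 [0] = 0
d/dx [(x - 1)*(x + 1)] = 2*x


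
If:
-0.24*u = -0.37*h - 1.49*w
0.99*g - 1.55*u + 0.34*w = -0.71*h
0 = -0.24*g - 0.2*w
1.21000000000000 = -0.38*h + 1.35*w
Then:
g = -0.28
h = -2.00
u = -1.02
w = 0.33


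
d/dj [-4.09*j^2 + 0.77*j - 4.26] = 0.77 - 8.18*j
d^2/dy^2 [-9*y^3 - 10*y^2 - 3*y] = -54*y - 20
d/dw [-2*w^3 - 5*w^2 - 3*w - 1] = -6*w^2 - 10*w - 3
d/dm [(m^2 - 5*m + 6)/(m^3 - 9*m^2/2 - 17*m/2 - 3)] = 4*(-m^4 + 10*m^3 - 49*m^2 + 48*m + 66)/(4*m^6 - 36*m^5 + 13*m^4 + 282*m^3 + 397*m^2 + 204*m + 36)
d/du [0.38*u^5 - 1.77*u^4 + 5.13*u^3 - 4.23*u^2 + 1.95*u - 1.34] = 1.9*u^4 - 7.08*u^3 + 15.39*u^2 - 8.46*u + 1.95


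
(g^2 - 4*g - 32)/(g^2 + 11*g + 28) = (g - 8)/(g + 7)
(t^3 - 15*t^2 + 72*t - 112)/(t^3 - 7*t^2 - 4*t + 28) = (t^2 - 8*t + 16)/(t^2 - 4)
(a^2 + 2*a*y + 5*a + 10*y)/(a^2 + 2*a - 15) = (a + 2*y)/(a - 3)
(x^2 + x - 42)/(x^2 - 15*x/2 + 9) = 2*(x + 7)/(2*x - 3)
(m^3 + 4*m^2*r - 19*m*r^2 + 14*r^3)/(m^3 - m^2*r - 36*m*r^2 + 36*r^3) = (-m^2 - 5*m*r + 14*r^2)/(-m^2 + 36*r^2)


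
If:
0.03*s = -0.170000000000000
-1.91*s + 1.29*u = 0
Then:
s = -5.67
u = -8.39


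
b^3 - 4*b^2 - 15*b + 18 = (b - 6)*(b - 1)*(b + 3)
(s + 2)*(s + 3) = s^2 + 5*s + 6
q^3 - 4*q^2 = q^2*(q - 4)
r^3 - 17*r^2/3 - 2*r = r*(r - 6)*(r + 1/3)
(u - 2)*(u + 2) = u^2 - 4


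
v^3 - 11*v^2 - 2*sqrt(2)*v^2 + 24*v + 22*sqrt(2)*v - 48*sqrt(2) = (v - 8)*(v - 3)*(v - 2*sqrt(2))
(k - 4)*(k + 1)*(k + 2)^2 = k^4 + k^3 - 12*k^2 - 28*k - 16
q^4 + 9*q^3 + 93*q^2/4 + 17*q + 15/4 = (q + 1/2)^2*(q + 3)*(q + 5)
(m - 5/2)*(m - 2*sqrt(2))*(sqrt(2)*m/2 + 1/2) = sqrt(2)*m^3/2 - 5*sqrt(2)*m^2/4 - 3*m^2/2 - sqrt(2)*m + 15*m/4 + 5*sqrt(2)/2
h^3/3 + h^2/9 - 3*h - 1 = (h/3 + 1)*(h - 3)*(h + 1/3)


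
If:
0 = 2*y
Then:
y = 0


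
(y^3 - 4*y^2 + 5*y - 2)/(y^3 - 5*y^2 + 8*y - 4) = (y - 1)/(y - 2)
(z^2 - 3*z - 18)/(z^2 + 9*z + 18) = (z - 6)/(z + 6)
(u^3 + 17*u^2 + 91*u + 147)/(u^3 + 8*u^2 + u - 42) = (u + 7)/(u - 2)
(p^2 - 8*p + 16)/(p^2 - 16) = (p - 4)/(p + 4)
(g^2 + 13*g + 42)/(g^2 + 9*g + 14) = (g + 6)/(g + 2)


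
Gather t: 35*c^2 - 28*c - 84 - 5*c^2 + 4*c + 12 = 30*c^2 - 24*c - 72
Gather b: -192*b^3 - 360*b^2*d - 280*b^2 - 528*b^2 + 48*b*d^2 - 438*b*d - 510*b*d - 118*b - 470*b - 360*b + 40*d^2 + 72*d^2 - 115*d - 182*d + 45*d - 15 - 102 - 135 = -192*b^3 + b^2*(-360*d - 808) + b*(48*d^2 - 948*d - 948) + 112*d^2 - 252*d - 252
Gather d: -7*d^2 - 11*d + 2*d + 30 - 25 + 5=-7*d^2 - 9*d + 10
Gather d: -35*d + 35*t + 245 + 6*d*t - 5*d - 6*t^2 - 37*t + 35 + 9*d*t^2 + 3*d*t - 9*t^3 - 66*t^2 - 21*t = d*(9*t^2 + 9*t - 40) - 9*t^3 - 72*t^2 - 23*t + 280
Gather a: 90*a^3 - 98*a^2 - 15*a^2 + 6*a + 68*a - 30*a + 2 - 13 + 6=90*a^3 - 113*a^2 + 44*a - 5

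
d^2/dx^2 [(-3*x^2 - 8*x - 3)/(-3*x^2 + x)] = 6*(27*x^3 + 27*x^2 - 9*x + 1)/(x^3*(27*x^3 - 27*x^2 + 9*x - 1))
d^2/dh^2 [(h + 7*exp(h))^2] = 14*h*exp(h) + 196*exp(2*h) + 28*exp(h) + 2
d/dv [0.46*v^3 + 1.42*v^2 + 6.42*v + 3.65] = 1.38*v^2 + 2.84*v + 6.42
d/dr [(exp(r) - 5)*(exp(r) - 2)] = (2*exp(r) - 7)*exp(r)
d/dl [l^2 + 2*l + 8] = 2*l + 2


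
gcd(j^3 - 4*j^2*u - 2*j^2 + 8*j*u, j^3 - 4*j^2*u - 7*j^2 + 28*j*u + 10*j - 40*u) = -j^2 + 4*j*u + 2*j - 8*u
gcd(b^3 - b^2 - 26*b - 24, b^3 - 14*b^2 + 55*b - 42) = b - 6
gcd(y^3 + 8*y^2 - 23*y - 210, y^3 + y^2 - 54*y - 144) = y + 6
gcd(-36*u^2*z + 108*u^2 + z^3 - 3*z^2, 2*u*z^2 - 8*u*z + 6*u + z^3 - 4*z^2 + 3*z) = z - 3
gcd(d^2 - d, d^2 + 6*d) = d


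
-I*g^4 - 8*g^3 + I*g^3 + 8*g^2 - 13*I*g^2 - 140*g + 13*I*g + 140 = (g - 7*I)*(g - 5*I)*(g + 4*I)*(-I*g + I)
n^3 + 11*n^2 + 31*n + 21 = (n + 1)*(n + 3)*(n + 7)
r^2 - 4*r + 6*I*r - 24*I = (r - 4)*(r + 6*I)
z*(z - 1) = z^2 - z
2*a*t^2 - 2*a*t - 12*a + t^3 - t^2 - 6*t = (2*a + t)*(t - 3)*(t + 2)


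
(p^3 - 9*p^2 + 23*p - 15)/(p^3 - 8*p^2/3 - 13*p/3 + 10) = 3*(p^2 - 6*p + 5)/(3*p^2 + p - 10)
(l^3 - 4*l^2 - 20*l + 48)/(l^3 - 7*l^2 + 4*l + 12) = (l + 4)/(l + 1)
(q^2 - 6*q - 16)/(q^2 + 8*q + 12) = (q - 8)/(q + 6)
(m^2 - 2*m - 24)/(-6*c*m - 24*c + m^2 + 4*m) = (6 - m)/(6*c - m)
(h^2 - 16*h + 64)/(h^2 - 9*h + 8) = (h - 8)/(h - 1)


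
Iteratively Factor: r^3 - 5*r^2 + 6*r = (r)*(r^2 - 5*r + 6) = r*(r - 3)*(r - 2)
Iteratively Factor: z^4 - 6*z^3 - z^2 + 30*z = (z + 2)*(z^3 - 8*z^2 + 15*z) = (z - 3)*(z + 2)*(z^2 - 5*z) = z*(z - 3)*(z + 2)*(z - 5)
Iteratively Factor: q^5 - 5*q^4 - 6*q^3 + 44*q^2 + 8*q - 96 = (q - 2)*(q^4 - 3*q^3 - 12*q^2 + 20*q + 48) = (q - 2)*(q + 2)*(q^3 - 5*q^2 - 2*q + 24) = (q - 2)*(q + 2)^2*(q^2 - 7*q + 12) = (q - 3)*(q - 2)*(q + 2)^2*(q - 4)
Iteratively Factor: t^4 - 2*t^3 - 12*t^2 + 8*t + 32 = (t - 4)*(t^3 + 2*t^2 - 4*t - 8) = (t - 4)*(t + 2)*(t^2 - 4) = (t - 4)*(t + 2)^2*(t - 2)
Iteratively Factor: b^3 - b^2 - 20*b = (b)*(b^2 - b - 20) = b*(b - 5)*(b + 4)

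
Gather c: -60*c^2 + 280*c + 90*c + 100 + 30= -60*c^2 + 370*c + 130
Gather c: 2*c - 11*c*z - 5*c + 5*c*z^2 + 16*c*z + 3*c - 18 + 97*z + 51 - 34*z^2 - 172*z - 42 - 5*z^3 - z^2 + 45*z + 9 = c*(5*z^2 + 5*z) - 5*z^3 - 35*z^2 - 30*z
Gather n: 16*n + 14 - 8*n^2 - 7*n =-8*n^2 + 9*n + 14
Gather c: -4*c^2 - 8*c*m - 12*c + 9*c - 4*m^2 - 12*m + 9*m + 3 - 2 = -4*c^2 + c*(-8*m - 3) - 4*m^2 - 3*m + 1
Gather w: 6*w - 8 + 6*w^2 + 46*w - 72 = 6*w^2 + 52*w - 80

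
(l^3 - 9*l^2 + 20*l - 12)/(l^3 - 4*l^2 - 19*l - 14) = (-l^3 + 9*l^2 - 20*l + 12)/(-l^3 + 4*l^2 + 19*l + 14)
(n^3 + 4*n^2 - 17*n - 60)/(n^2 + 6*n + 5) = (n^2 - n - 12)/(n + 1)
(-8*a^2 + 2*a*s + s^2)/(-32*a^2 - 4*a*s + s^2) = (-2*a + s)/(-8*a + s)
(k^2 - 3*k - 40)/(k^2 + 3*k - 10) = (k - 8)/(k - 2)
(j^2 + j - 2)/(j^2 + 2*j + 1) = (j^2 + j - 2)/(j^2 + 2*j + 1)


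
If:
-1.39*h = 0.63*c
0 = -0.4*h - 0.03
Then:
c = 0.17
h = -0.08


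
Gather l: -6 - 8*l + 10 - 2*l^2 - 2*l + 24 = -2*l^2 - 10*l + 28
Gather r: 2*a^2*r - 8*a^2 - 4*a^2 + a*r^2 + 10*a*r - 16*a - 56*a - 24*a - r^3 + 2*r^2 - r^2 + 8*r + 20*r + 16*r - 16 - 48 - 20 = -12*a^2 - 96*a - r^3 + r^2*(a + 1) + r*(2*a^2 + 10*a + 44) - 84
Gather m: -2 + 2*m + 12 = 2*m + 10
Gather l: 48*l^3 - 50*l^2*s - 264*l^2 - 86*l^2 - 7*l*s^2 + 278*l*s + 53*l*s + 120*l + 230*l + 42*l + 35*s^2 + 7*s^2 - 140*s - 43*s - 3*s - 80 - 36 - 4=48*l^3 + l^2*(-50*s - 350) + l*(-7*s^2 + 331*s + 392) + 42*s^2 - 186*s - 120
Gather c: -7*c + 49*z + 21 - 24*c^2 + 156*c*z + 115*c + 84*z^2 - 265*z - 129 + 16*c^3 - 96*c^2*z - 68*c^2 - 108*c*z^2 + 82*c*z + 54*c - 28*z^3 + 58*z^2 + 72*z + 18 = 16*c^3 + c^2*(-96*z - 92) + c*(-108*z^2 + 238*z + 162) - 28*z^3 + 142*z^2 - 144*z - 90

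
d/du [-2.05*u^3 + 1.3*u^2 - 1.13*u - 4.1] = -6.15*u^2 + 2.6*u - 1.13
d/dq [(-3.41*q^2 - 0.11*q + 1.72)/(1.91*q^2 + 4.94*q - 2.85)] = (-16.6353*q^2 + 12.8666*q - 8.1833)/(3.6481*q^4 + 18.8708*q^3 + 13.5166*q^2 - 28.158*q + 8.1225)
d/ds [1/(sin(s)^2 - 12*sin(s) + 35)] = 2*(6 - sin(s))*cos(s)/(sin(s)^2 - 12*sin(s) + 35)^2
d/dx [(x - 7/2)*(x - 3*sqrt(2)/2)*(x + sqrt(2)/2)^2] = 4*x^3 - 21*x^2/2 - 3*sqrt(2)*x^2/2 - 5*x + 7*sqrt(2)*x/2 - 3*sqrt(2)/4 + 35/4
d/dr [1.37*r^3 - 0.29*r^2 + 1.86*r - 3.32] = 4.11*r^2 - 0.58*r + 1.86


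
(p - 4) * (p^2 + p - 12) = p^3 - 3*p^2 - 16*p + 48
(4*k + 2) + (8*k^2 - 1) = 8*k^2 + 4*k + 1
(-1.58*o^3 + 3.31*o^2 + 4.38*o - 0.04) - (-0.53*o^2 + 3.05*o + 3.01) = -1.58*o^3 + 3.84*o^2 + 1.33*o - 3.05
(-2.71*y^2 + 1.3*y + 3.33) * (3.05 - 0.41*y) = 1.1111*y^3 - 8.7985*y^2 + 2.5997*y + 10.1565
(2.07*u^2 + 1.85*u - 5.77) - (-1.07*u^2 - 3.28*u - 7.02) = 3.14*u^2 + 5.13*u + 1.25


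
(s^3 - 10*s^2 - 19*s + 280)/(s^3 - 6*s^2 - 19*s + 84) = (s^2 - 3*s - 40)/(s^2 + s - 12)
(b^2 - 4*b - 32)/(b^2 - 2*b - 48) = (b + 4)/(b + 6)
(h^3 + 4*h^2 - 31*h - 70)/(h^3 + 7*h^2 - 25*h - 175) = (h + 2)/(h + 5)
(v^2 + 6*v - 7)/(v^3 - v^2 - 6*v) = (-v^2 - 6*v + 7)/(v*(-v^2 + v + 6))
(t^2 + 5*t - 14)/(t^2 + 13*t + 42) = (t - 2)/(t + 6)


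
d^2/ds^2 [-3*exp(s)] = -3*exp(s)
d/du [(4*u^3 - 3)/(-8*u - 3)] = 4*(8*u^3 - 3*u^2*(8*u + 3) - 6)/(8*u + 3)^2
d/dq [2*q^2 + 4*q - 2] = 4*q + 4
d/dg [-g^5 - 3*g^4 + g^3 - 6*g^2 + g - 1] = -5*g^4 - 12*g^3 + 3*g^2 - 12*g + 1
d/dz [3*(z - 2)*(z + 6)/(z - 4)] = 3*(z^2 - 8*z - 4)/(z^2 - 8*z + 16)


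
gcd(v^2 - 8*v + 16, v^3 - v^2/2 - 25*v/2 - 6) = v - 4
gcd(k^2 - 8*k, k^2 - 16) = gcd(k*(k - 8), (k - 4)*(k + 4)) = 1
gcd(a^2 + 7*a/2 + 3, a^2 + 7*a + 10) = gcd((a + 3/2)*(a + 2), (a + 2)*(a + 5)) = a + 2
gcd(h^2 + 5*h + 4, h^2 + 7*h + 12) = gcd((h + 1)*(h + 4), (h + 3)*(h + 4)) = h + 4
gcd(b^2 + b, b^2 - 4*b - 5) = b + 1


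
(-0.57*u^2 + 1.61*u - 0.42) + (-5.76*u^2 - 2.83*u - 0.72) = -6.33*u^2 - 1.22*u - 1.14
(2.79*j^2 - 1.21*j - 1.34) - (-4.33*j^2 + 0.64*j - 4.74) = 7.12*j^2 - 1.85*j + 3.4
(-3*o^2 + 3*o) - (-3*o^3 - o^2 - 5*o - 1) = 3*o^3 - 2*o^2 + 8*o + 1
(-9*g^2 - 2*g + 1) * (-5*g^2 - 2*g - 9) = 45*g^4 + 28*g^3 + 80*g^2 + 16*g - 9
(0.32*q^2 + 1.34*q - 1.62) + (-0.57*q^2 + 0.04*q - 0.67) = -0.25*q^2 + 1.38*q - 2.29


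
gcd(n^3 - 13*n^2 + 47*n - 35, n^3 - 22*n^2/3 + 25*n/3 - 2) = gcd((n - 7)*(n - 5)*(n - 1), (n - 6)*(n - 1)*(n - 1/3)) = n - 1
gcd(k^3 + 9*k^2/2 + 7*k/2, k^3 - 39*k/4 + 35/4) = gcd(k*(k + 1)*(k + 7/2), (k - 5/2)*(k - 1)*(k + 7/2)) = k + 7/2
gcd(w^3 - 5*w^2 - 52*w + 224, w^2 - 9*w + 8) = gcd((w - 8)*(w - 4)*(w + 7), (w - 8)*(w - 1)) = w - 8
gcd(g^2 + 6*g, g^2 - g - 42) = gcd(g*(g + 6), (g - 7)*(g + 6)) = g + 6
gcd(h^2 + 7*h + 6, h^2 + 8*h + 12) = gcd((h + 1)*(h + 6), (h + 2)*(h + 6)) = h + 6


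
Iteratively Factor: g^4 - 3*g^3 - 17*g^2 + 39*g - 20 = (g - 5)*(g^3 + 2*g^2 - 7*g + 4) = (g - 5)*(g - 1)*(g^2 + 3*g - 4) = (g - 5)*(g - 1)*(g + 4)*(g - 1)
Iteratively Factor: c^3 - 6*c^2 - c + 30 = (c - 5)*(c^2 - c - 6) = (c - 5)*(c - 3)*(c + 2)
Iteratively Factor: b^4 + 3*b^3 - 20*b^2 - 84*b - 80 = (b + 2)*(b^3 + b^2 - 22*b - 40) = (b - 5)*(b + 2)*(b^2 + 6*b + 8) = (b - 5)*(b + 2)*(b + 4)*(b + 2)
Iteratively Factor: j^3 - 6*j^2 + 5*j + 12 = (j - 3)*(j^2 - 3*j - 4) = (j - 3)*(j + 1)*(j - 4)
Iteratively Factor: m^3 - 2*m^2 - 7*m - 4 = (m - 4)*(m^2 + 2*m + 1) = (m - 4)*(m + 1)*(m + 1)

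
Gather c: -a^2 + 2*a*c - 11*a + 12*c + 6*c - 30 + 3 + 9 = -a^2 - 11*a + c*(2*a + 18) - 18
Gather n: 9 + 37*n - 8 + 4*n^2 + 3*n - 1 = 4*n^2 + 40*n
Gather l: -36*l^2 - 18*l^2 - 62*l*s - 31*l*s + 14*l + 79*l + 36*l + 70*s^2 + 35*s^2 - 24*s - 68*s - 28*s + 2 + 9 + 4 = -54*l^2 + l*(129 - 93*s) + 105*s^2 - 120*s + 15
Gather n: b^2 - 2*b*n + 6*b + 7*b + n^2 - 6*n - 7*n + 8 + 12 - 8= b^2 + 13*b + n^2 + n*(-2*b - 13) + 12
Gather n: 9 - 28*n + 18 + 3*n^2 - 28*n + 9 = 3*n^2 - 56*n + 36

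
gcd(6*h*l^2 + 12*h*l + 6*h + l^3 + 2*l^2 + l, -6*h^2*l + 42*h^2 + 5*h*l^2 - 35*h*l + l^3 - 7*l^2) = 6*h + l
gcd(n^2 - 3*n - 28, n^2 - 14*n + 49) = n - 7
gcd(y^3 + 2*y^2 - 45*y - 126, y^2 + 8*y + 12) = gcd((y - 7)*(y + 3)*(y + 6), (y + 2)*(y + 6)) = y + 6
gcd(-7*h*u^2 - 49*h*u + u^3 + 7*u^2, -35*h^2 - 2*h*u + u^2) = -7*h + u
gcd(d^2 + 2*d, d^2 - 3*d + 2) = 1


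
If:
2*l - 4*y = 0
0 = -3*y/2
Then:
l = 0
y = 0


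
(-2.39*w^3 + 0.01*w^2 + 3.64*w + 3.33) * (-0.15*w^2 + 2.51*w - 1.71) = 0.3585*w^5 - 6.0004*w^4 + 3.566*w^3 + 8.6198*w^2 + 2.1339*w - 5.6943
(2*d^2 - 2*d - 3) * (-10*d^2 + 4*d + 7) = -20*d^4 + 28*d^3 + 36*d^2 - 26*d - 21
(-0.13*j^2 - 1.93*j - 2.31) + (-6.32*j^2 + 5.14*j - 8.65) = -6.45*j^2 + 3.21*j - 10.96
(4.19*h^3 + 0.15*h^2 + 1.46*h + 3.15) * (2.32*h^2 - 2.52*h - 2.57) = 9.7208*h^5 - 10.2108*h^4 - 7.7591*h^3 + 3.2433*h^2 - 11.6902*h - 8.0955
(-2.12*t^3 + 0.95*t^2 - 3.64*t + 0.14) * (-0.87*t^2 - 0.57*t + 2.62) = 1.8444*t^5 + 0.3819*t^4 - 2.9291*t^3 + 4.442*t^2 - 9.6166*t + 0.3668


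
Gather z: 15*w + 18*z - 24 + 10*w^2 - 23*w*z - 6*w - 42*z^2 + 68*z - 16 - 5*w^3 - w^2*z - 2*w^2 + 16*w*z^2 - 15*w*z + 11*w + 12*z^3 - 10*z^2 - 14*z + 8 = -5*w^3 + 8*w^2 + 20*w + 12*z^3 + z^2*(16*w - 52) + z*(-w^2 - 38*w + 72) - 32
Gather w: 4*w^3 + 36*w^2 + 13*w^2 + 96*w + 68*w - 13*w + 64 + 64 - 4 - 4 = 4*w^3 + 49*w^2 + 151*w + 120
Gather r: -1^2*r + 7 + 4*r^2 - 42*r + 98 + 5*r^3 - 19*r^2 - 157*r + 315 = 5*r^3 - 15*r^2 - 200*r + 420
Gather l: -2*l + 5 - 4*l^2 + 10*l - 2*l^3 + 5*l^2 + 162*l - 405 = -2*l^3 + l^2 + 170*l - 400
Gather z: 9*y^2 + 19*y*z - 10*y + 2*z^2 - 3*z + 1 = 9*y^2 - 10*y + 2*z^2 + z*(19*y - 3) + 1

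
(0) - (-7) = 7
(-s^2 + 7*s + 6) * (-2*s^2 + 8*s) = 2*s^4 - 22*s^3 + 44*s^2 + 48*s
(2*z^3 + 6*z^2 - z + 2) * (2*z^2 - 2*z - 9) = 4*z^5 + 8*z^4 - 32*z^3 - 48*z^2 + 5*z - 18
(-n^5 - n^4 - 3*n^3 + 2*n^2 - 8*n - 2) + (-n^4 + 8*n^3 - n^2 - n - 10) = -n^5 - 2*n^4 + 5*n^3 + n^2 - 9*n - 12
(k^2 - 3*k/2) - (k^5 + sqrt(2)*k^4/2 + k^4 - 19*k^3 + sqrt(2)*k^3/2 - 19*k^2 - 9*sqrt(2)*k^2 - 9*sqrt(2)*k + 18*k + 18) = -k^5 - k^4 - sqrt(2)*k^4/2 - sqrt(2)*k^3/2 + 19*k^3 + 9*sqrt(2)*k^2 + 20*k^2 - 39*k/2 + 9*sqrt(2)*k - 18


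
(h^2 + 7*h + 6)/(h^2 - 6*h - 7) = (h + 6)/(h - 7)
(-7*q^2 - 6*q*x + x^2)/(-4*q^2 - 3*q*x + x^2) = (-7*q + x)/(-4*q + x)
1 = 1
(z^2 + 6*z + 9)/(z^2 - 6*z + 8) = (z^2 + 6*z + 9)/(z^2 - 6*z + 8)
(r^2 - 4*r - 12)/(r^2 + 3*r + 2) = (r - 6)/(r + 1)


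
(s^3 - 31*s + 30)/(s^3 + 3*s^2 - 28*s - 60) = (s - 1)/(s + 2)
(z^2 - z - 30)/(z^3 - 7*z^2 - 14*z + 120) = (z + 5)/(z^2 - z - 20)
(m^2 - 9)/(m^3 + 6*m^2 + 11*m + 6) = (m - 3)/(m^2 + 3*m + 2)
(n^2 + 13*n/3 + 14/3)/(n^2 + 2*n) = (n + 7/3)/n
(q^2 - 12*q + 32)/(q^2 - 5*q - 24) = (q - 4)/(q + 3)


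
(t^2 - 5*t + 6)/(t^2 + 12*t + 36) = (t^2 - 5*t + 6)/(t^2 + 12*t + 36)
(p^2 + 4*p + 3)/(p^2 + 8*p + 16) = (p^2 + 4*p + 3)/(p^2 + 8*p + 16)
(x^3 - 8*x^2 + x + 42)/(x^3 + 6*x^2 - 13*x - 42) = (x - 7)/(x + 7)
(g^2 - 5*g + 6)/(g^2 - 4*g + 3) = (g - 2)/(g - 1)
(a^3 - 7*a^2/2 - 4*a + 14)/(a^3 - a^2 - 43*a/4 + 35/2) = 2*(2*a^2 - 3*a - 14)/(4*a^2 + 4*a - 35)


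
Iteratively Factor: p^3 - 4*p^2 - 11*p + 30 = (p + 3)*(p^2 - 7*p + 10) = (p - 5)*(p + 3)*(p - 2)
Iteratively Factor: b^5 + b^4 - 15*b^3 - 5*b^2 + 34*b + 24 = (b + 1)*(b^4 - 15*b^2 + 10*b + 24) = (b - 2)*(b + 1)*(b^3 + 2*b^2 - 11*b - 12) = (b - 2)*(b + 1)^2*(b^2 + b - 12) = (b - 2)*(b + 1)^2*(b + 4)*(b - 3)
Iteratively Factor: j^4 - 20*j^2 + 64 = (j - 2)*(j^3 + 2*j^2 - 16*j - 32) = (j - 2)*(j + 2)*(j^2 - 16) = (j - 2)*(j + 2)*(j + 4)*(j - 4)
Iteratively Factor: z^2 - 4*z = (z - 4)*(z)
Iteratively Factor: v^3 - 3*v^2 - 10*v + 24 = (v - 2)*(v^2 - v - 12) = (v - 2)*(v + 3)*(v - 4)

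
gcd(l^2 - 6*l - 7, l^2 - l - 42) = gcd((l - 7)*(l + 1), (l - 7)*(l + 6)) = l - 7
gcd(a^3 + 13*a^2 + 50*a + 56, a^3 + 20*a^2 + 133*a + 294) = a + 7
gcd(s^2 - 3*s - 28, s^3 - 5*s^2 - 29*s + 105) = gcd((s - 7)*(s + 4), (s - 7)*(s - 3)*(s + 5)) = s - 7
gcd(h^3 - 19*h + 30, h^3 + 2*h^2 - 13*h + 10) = h^2 + 3*h - 10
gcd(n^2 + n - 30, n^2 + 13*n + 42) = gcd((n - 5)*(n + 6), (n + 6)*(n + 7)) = n + 6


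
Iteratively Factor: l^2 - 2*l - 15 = (l - 5)*(l + 3)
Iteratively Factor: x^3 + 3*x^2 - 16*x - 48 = (x + 3)*(x^2 - 16) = (x + 3)*(x + 4)*(x - 4)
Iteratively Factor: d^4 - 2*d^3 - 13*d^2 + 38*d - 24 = (d + 4)*(d^3 - 6*d^2 + 11*d - 6) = (d - 2)*(d + 4)*(d^2 - 4*d + 3) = (d - 3)*(d - 2)*(d + 4)*(d - 1)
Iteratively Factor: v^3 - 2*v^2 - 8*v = (v)*(v^2 - 2*v - 8) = v*(v - 4)*(v + 2)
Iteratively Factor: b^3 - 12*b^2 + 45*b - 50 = (b - 2)*(b^2 - 10*b + 25) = (b - 5)*(b - 2)*(b - 5)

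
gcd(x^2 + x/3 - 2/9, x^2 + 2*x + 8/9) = x + 2/3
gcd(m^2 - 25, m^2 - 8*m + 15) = m - 5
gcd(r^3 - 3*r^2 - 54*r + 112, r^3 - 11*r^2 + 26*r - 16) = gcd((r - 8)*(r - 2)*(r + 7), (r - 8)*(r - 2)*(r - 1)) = r^2 - 10*r + 16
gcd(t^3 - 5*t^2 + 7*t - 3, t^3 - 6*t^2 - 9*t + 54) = t - 3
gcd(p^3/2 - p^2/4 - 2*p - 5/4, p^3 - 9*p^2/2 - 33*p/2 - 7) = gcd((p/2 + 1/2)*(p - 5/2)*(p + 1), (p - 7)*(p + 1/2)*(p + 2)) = 1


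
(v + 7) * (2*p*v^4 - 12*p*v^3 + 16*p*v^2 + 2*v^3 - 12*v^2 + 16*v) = 2*p*v^5 + 2*p*v^4 - 68*p*v^3 + 112*p*v^2 + 2*v^4 + 2*v^3 - 68*v^2 + 112*v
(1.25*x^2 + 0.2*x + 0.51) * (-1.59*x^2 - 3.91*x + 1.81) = -1.9875*x^4 - 5.2055*x^3 + 0.6696*x^2 - 1.6321*x + 0.9231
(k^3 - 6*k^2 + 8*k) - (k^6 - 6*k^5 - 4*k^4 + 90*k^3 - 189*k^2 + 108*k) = -k^6 + 6*k^5 + 4*k^4 - 89*k^3 + 183*k^2 - 100*k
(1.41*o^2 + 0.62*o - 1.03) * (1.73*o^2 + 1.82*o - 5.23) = 2.4393*o^4 + 3.6388*o^3 - 8.0278*o^2 - 5.1172*o + 5.3869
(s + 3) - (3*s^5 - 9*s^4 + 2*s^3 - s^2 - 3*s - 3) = -3*s^5 + 9*s^4 - 2*s^3 + s^2 + 4*s + 6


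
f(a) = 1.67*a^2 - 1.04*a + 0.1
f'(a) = 3.34*a - 1.04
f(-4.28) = 35.14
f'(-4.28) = -15.34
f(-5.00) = 47.05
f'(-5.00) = -17.74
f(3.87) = 21.09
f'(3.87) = 11.89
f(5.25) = 40.67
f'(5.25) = 16.50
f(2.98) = 11.83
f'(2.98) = 8.91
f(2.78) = 10.12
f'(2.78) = 8.25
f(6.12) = 56.28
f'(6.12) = 19.40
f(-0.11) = 0.23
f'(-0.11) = -1.41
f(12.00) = 228.10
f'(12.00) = 39.04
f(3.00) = 12.01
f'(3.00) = 8.98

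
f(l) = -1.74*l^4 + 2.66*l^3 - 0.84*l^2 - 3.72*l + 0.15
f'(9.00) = -4446.30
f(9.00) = -9578.37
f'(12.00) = -10901.64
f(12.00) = -31649.61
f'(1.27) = -7.24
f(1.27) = -5.01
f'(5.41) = -881.30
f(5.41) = -1113.90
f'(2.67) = -83.79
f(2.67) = -53.57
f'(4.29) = -413.58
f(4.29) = -410.61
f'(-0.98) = 12.14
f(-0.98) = -1.12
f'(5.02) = -691.54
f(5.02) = -808.19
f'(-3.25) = 324.95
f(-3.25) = -282.07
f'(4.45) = -466.50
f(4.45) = -480.96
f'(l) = -6.96*l^3 + 7.98*l^2 - 1.68*l - 3.72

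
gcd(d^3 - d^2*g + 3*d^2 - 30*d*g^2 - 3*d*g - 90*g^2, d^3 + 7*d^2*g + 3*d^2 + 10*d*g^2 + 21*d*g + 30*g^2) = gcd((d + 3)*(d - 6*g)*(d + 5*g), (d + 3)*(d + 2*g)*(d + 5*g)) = d^2 + 5*d*g + 3*d + 15*g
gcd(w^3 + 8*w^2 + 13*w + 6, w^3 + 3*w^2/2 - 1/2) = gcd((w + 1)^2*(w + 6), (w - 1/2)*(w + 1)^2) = w^2 + 2*w + 1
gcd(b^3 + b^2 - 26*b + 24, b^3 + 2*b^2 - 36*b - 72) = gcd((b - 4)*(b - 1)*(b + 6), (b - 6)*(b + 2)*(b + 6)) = b + 6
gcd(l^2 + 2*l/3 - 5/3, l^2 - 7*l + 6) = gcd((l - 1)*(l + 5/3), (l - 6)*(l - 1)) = l - 1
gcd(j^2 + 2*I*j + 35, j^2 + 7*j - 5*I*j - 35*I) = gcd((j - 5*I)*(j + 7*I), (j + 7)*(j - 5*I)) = j - 5*I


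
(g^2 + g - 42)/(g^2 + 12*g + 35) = (g - 6)/(g + 5)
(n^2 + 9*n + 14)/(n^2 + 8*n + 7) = (n + 2)/(n + 1)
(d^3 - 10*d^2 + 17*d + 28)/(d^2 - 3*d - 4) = d - 7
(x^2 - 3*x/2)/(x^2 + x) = (x - 3/2)/(x + 1)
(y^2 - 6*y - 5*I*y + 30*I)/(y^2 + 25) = (y - 6)/(y + 5*I)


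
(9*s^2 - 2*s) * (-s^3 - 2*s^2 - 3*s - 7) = -9*s^5 - 16*s^4 - 23*s^3 - 57*s^2 + 14*s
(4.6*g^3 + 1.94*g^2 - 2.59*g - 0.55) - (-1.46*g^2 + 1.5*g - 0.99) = 4.6*g^3 + 3.4*g^2 - 4.09*g + 0.44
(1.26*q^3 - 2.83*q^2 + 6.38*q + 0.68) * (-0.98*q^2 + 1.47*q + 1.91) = -1.2348*q^5 + 4.6256*q^4 - 8.0059*q^3 + 3.3069*q^2 + 13.1854*q + 1.2988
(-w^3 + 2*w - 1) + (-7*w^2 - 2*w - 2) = -w^3 - 7*w^2 - 3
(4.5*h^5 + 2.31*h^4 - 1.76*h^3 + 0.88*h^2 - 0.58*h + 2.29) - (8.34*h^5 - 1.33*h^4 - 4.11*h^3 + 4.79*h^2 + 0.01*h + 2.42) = -3.84*h^5 + 3.64*h^4 + 2.35*h^3 - 3.91*h^2 - 0.59*h - 0.13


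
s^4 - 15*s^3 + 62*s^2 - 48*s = s*(s - 8)*(s - 6)*(s - 1)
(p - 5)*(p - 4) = p^2 - 9*p + 20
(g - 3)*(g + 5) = g^2 + 2*g - 15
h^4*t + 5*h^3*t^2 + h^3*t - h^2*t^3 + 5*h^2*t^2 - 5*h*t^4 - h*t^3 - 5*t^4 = (h - t)*(h + t)*(h + 5*t)*(h*t + t)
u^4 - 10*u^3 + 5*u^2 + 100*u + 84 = (u - 7)*(u - 6)*(u + 1)*(u + 2)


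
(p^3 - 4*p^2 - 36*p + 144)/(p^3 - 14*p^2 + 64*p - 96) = (p + 6)/(p - 4)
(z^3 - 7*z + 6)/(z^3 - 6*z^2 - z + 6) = (z^2 + z - 6)/(z^2 - 5*z - 6)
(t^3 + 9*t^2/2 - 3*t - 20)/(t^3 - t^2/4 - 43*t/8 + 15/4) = 4*(t + 4)/(4*t - 3)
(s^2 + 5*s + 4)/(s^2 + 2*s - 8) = (s + 1)/(s - 2)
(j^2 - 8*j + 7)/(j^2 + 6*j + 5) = (j^2 - 8*j + 7)/(j^2 + 6*j + 5)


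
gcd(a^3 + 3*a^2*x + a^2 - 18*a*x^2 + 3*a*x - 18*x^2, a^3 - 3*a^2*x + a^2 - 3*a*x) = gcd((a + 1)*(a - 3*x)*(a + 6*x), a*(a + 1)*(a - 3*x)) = -a^2 + 3*a*x - a + 3*x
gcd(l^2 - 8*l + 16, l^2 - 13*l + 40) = 1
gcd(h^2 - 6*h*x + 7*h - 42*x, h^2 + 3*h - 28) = h + 7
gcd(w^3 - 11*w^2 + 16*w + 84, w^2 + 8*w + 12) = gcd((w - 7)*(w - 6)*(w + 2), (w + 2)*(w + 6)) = w + 2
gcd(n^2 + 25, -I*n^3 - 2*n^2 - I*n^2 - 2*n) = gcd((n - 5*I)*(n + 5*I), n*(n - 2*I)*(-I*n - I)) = 1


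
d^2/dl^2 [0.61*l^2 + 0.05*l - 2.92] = 1.22000000000000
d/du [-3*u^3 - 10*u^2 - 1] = u*(-9*u - 20)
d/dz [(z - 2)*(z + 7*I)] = 2*z - 2 + 7*I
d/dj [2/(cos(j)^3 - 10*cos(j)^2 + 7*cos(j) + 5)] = 2*(3*cos(j)^2 - 20*cos(j) + 7)*sin(j)/(cos(j)^3 - 10*cos(j)^2 + 7*cos(j) + 5)^2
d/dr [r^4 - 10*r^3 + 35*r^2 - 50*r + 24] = 4*r^3 - 30*r^2 + 70*r - 50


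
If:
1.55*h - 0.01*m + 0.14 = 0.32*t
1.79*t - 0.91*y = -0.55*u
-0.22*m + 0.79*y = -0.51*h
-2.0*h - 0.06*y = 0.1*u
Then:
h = 0.318426235567954 - 0.585870312292436*y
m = 2.23275518514026*y + 0.738169909725712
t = 1.95680926885335 - 2.90758292470212*y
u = 11.1174062458487*y - 6.36852471135908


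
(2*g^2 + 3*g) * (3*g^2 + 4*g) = 6*g^4 + 17*g^3 + 12*g^2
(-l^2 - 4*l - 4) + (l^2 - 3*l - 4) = -7*l - 8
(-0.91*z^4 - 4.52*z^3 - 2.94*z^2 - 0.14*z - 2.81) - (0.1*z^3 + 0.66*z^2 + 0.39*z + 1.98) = -0.91*z^4 - 4.62*z^3 - 3.6*z^2 - 0.53*z - 4.79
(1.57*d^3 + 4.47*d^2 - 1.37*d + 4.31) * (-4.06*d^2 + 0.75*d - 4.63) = -6.3742*d^5 - 16.9707*d^4 + 1.6456*d^3 - 39.2222*d^2 + 9.5756*d - 19.9553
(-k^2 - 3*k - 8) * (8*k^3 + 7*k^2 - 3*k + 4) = -8*k^5 - 31*k^4 - 82*k^3 - 51*k^2 + 12*k - 32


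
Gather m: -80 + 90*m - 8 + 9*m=99*m - 88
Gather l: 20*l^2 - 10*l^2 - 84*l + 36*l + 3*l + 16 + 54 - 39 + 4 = 10*l^2 - 45*l + 35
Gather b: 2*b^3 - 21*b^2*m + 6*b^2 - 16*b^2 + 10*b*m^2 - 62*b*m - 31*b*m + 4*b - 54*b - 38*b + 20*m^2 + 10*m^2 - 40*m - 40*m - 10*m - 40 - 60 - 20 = 2*b^3 + b^2*(-21*m - 10) + b*(10*m^2 - 93*m - 88) + 30*m^2 - 90*m - 120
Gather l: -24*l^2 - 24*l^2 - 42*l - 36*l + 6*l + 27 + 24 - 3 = -48*l^2 - 72*l + 48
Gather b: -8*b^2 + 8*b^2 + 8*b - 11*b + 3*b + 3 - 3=0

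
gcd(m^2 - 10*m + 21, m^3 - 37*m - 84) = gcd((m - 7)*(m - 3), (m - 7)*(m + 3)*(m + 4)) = m - 7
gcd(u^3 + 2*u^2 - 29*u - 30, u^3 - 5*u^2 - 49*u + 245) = u - 5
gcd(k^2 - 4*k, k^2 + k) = k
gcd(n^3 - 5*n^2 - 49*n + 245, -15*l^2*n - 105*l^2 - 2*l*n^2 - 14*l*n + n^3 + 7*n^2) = n + 7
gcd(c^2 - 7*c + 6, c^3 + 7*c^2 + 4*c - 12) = c - 1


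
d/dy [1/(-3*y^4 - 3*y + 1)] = 3*(4*y^3 + 1)/(3*y^4 + 3*y - 1)^2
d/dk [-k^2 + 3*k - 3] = 3 - 2*k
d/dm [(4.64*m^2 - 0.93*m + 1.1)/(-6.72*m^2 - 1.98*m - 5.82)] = (-15.4368*m^2 - 39.2256*m + 7.5906)/(45.1584*m^4 + 26.6112*m^3 + 82.1412*m^2 + 23.0472*m + 33.8724)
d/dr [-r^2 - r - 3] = -2*r - 1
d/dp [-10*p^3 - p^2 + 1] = 2*p*(-15*p - 1)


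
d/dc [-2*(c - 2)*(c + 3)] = -4*c - 2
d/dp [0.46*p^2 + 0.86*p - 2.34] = 0.92*p + 0.86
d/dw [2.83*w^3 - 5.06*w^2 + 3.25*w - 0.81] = 8.49*w^2 - 10.12*w + 3.25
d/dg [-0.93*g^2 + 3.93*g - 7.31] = 3.93 - 1.86*g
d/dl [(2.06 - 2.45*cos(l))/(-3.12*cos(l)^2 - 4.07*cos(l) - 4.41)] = (7.644*cos(l)^2 - 12.8544*cos(l) - 19.1887)*sin(l)/(9.7344*cos(l)^4 + 25.3968*cos(l)^3 + 44.0833*cos(l)^2 + 35.8974*cos(l) + 19.4481)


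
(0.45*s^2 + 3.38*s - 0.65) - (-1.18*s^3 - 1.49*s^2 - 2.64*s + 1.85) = 1.18*s^3 + 1.94*s^2 + 6.02*s - 2.5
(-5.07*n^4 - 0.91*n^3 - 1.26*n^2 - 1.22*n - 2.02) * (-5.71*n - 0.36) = 28.9497*n^5 + 7.0213*n^4 + 7.5222*n^3 + 7.4198*n^2 + 11.9734*n + 0.7272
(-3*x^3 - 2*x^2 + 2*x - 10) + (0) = -3*x^3 - 2*x^2 + 2*x - 10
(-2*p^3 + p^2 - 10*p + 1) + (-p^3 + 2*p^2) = -3*p^3 + 3*p^2 - 10*p + 1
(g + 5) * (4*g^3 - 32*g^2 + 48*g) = 4*g^4 - 12*g^3 - 112*g^2 + 240*g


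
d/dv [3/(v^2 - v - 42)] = 3*(1 - 2*v)/(-v^2 + v + 42)^2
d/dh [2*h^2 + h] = 4*h + 1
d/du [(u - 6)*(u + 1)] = 2*u - 5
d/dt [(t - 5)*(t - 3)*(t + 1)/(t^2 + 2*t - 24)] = (t^4 + 4*t^3 - 93*t^2 + 306*t - 198)/(t^4 + 4*t^3 - 44*t^2 - 96*t + 576)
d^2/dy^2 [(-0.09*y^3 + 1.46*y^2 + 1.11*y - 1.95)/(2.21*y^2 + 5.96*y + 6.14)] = (4.44089209850063e-16*y^5 - 31.569766*y^3 - 195.77289*y^2 - 264.837708*y - 56.770316)/(10.793861*y^6 + 87.327708*y^5 + 325.47333*y^4 + 696.95048*y^3 + 904.25622*y^2 + 674.068848*y + 231.475544)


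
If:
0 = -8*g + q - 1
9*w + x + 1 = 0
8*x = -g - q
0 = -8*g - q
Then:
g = -1/16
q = 1/2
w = -121/1152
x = -7/128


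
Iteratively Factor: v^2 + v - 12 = (v + 4)*(v - 3)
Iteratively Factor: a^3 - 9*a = (a)*(a^2 - 9) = a*(a + 3)*(a - 3)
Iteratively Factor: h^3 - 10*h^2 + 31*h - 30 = (h - 3)*(h^2 - 7*h + 10) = (h - 3)*(h - 2)*(h - 5)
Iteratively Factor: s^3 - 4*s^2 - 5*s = (s + 1)*(s^2 - 5*s) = (s - 5)*(s + 1)*(s)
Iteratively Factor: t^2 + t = (t)*(t + 1)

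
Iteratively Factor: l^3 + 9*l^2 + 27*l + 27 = (l + 3)*(l^2 + 6*l + 9) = (l + 3)^2*(l + 3)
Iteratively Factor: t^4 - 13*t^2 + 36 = (t - 2)*(t^3 + 2*t^2 - 9*t - 18) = (t - 2)*(t + 3)*(t^2 - t - 6) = (t - 2)*(t + 2)*(t + 3)*(t - 3)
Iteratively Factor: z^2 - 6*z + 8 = (z - 2)*(z - 4)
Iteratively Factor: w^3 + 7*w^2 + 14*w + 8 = (w + 2)*(w^2 + 5*w + 4) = (w + 2)*(w + 4)*(w + 1)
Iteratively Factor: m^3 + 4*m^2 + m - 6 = (m - 1)*(m^2 + 5*m + 6) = (m - 1)*(m + 3)*(m + 2)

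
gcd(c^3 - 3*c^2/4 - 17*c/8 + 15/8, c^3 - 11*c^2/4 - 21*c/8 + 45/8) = c^2 + c/4 - 15/8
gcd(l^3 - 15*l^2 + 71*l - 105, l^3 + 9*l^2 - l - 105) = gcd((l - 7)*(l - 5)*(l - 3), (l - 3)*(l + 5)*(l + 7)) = l - 3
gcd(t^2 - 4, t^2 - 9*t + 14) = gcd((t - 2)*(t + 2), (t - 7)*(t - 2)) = t - 2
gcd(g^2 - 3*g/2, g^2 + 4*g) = g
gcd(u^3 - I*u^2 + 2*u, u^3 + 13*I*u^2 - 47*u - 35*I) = u + I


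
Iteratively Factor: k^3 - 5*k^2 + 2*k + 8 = (k - 2)*(k^2 - 3*k - 4) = (k - 2)*(k + 1)*(k - 4)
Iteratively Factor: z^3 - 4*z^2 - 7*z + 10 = (z - 1)*(z^2 - 3*z - 10) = (z - 5)*(z - 1)*(z + 2)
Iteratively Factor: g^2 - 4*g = (g - 4)*(g)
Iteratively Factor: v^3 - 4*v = (v)*(v^2 - 4) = v*(v + 2)*(v - 2)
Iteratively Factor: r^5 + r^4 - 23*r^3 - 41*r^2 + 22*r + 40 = (r + 1)*(r^4 - 23*r^2 - 18*r + 40) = (r - 5)*(r + 1)*(r^3 + 5*r^2 + 2*r - 8) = (r - 5)*(r - 1)*(r + 1)*(r^2 + 6*r + 8) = (r - 5)*(r - 1)*(r + 1)*(r + 4)*(r + 2)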